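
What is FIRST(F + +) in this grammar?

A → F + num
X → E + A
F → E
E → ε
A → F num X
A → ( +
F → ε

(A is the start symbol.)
FIRST sets of the non-terminals involved (from the grammar, by fixed-point iteration):
  FIRST(F) = { ε }

To compute FIRST(F + +), process the symbols left to right:
Symbol F is a non-terminal. Add FIRST(F) \ {ε} = { }
F is nullable (ε ∈ FIRST(F)), continue to the next symbol.
Symbol + is a terminal. Add '+' and stop.
FIRST(F + +) = { '+' }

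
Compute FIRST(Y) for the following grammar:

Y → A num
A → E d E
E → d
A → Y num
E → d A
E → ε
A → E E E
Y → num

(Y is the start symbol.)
To compute FIRST(Y), examine every production with Y on the left-hand side, reading each right-hand side left to right until a non-nullable symbol is reached.

FIRST sets of the other non-terminals involved (by the same procedure, iterated to a fixed point):
  FIRST(A) = { 'd', 'num', ε }

From Y → A num:
  - A is a non-terminal: add FIRST(A) \ {ε} = { 'd', 'num' }
    A is nullable, so continue to the next symbol
  - num is a terminal: add 'num' and stop
From Y → num:
  - num is a terminal: add 'num' and stop

Collecting: FIRST(Y) = { 'd', 'num' }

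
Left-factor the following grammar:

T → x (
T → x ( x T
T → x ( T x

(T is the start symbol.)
Left-factoring transforms A → αβ₁ | αβ₂ into A → αA' and A' → β₁ | β₂
(α is the longest common prefix among the alternatives). Repeat until
no nonterminal has two alternatives with a common prefix.

Round 1: T has alternatives sharing prefix 'x ('. Introduce T': T → x ( T'
  Add: T' → ε
  Add: T' → x T
  Add: T' → T x

No remaining common prefixes — done.

Resulting grammar:
T → x ( T'
T' → ε
T' → x T
T' → T x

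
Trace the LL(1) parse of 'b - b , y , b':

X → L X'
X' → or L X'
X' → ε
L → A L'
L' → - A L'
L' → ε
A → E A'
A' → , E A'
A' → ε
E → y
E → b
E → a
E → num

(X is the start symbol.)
LL(1) parsing maintains a stack (initially the start symbol over $) and the input. At each step: if the stack top is a terminal, match it against the current input token; if it is a non-terminal N, replace it with the RHS of M[N, lookahead] (the unique production whose predict set contains the lookahead).

Stack is shown with the top on the left.

Stack           Input            Action
---------------------------------------
X $             b - b , y , b $  output X → L X'
L X' $          b - b , y , b $  output L → A L'
A L' X' $       b - b , y , b $  output A → E A'
E A' L' X' $    b - b , y , b $  output E → b
b A' L' X' $    b - b , y , b $  match 'b'
A' L' X' $      - b , y , b $    output A' → ε
L' X' $         - b , y , b $    output L' → - A L'
- A L' X' $     - b , y , b $    match '-'
A L' X' $       b , y , b $      output A → E A'
E A' L' X' $    b , y , b $      output E → b
b A' L' X' $    b , y , b $      match 'b'
A' L' X' $      , y , b $        output A' → , E A'
, E A' L' X' $  , y , b $        match ','
E A' L' X' $    y , b $          output E → y
y A' L' X' $    y , b $          match 'y'
A' L' X' $      , b $            output A' → , E A'
, E A' L' X' $  , b $            match ','
E A' L' X' $    b $              output E → b
b A' L' X' $    b $              match 'b'
A' L' X' $      $                output A' → ε
L' X' $         $                output L' → ε
X' $            $                output X' → ε
$               $                accept

The string is accepted.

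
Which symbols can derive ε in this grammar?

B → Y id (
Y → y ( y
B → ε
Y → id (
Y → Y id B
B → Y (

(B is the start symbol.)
{ 'B' }

A non-terminal is nullable if it can derive ε (the empty string): either it has an ε-production, or it has a production whose right-hand side consists entirely of nullable non-terminals.

ε-productions: B → ε
So B is immediately nullable.
No further non-terminal can be added: every production for the remaining non-terminals contains a terminal or a non-nullable non-terminal.
Nullable = { 'B' }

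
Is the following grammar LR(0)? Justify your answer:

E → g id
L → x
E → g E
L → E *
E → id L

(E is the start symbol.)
Augment with E' → E and build the canonical LR(0) collection (I0 = CLOSURE({[E' → . E]}), then GOTO on every symbol after a dot until no new states appear). It has 10 states:
  I0: { [E → . g E], [E → . g id], [E → . id L], [E' → . E] }  — shift
  I1: { [E' → E .] }  — accept
  I2: { [E → . g E], [E → . g id], [E → . id L], [E → g . E], [E → g . id] }  — shift
  I3: { [E → . g E], [E → . g id], [E → . id L], [E → id . L], [L → . E *], [L → . x] }  — shift
  I4: { [L → E . *] }  — shift
  I5: { [E → id L .] }  — reduce
  I6: { [L → x .] }  — reduce
  I7: { [L → E * .] }  — reduce
  I8: { [E → g E .] }  — reduce
  I9: { [E → . g E], [E → . g id], [E → . id L], [E → g id .], [E → id . L], [L → . E *], [L → . x] }  — shift, reduce

Conflict in state I9:
  Shift-reduce conflict between [E → g id .] and [E → . g E]
So the grammar is NOT LR(0).

Answer: No. Shift-reduce conflict between [E → g id .] and [E → . g E]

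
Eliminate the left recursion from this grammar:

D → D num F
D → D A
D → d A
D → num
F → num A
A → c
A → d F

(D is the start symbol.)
D is directly left-recursive. The standard transformation for
  A → A α₁ | ... | A α_m | β₁ | ... | β_n
is
  A  → β₁ A' | ... | β_n A'
  A' → α₁ A' | ... | α_m A' | ε

D → d A becomes D → d A D'
D → num becomes D → num D'
D → D num F becomes D' → num F D'
D → D A becomes D' → A D'
Add D' → ε

Productions for other non-terminals are unchanged:
  F → num A
  A → c
  A → d F

Resulting grammar:
D → d A D'
D → num D'
D' → num F D'
D' → A D'
D' → ε
F → num A
A → c
A → d F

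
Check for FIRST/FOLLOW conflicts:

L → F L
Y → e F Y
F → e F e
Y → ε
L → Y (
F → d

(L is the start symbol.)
No FIRST/FOLLOW conflicts.

Nullable non-terminals: Y.

Y: nullable alternative(s) Y → ε; FOLLOW(Y) = { '(' }
  Y → e F Y: FIRST \ {ε} = { 'e' } — disjoint from FOLLOW(Y)
  Y → ε: FIRST \ {ε} = { } — this is the only nullable alternative, skip

F, L have no nullable alternative, so no FIRST/FOLLOW check is needed there.

No FIRST/FOLLOW conflicts found.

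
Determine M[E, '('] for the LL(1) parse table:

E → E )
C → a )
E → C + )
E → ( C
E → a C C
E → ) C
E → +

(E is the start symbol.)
To find M[E, '('], we find productions for E where '(' is in the predict set (PREDICT(N → α) = (FIRST(α) \ {ε}) ∪ (FOLLOW(N) if α ⇒* ε)).

Relevant sets:
  FIRST(E) = { '(', ')', '+', 'a' }
  FIRST(C) = { 'a' }

E → E ): PREDICT = { '(', ')', '+', 'a' }
  '(' is in predict set, so this production goes in M[E, '(']
E → C + ): PREDICT = { 'a' }
E → ( C: PREDICT = { '(' }
  '(' is in predict set, so this production goes in M[E, '(']
E → a C C: PREDICT = { 'a' }
E → ) C: PREDICT = { ')' }
E → +: PREDICT = { '+' }

M[E, '('] = E → E ), E → ( C  (a multiply-defined cell — the grammar is not LL(1))

Answer: E → E ), E → ( C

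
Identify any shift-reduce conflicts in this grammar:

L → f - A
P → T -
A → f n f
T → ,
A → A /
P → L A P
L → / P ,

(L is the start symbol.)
Yes — I5: [L → f - A .] vs [A → A . /]; I17: [A → A / .] vs [L → . / P ,]

A shift-reduce conflict occurs when an LR(0) state has both:
  - a complete (reduce) item [A → α .] (dot at the end), and
  - a shift item [B → β . c γ] (dot before a terminal).

Augment with L' → L and build the canonical LR(0) collection (I0 = CLOSURE({[L' → . L]}), then GOTO on every symbol after a dot until no new states appear). It has 19 states:
  I0: { [L → . / P ,], [L → . f - A], [L' → . L] }  — shift
  I1: { [L → . / P ,], [L → . f - A], [L → / . P ,], [P → . L A P], [P → . T -], [T → . ,] }  — shift
  I2: { [L' → L .] }  — accept
  I3: { [L → f . - A] }  — shift
  I4: { [A → . A /], [A → . f n f], [L → f - . A] }  — shift
  I5: { [A → A . /], [L → f - A .] }  — shift, reduce
  I6: { [A → f . n f] }  — shift
  I7: { [A → f n . f] }  — shift
  I8: { [A → f n f .] }  — reduce
  I9: { [A → A / .] }  — reduce
  I10: { [T → , .] }  — reduce
  I11: { [A → . A /], [A → . f n f], [P → L . A P] }  — shift
  I12: { [L → / P . ,] }  — shift
  I13: { [P → T . -] }  — shift
  I14: { [P → T - .] }  — reduce
  I15: { [L → / P , .] }  — reduce
  I16: { [A → A . /], [L → . / P ,], [L → . f - A], [P → . L A P], [P → . T -], [P → L A . P], [T → . ,] }  — shift
  I17: { [A → A / .], [L → . / P ,], [L → . f - A], [L → / . P ,], [P → . L A P], [P → . T -], [T → . ,] }  — shift, reduce
  I18: { [P → L A P .] }  — reduce

I5 contains reduce item [L → f - A .] and shift item [A → A . /] — shift-reduce conflict.
I17 contains reduce item [A → A / .] and shift items [L → . / P ,], [L → . f - A], [T → . ,] — shift-reduce conflict.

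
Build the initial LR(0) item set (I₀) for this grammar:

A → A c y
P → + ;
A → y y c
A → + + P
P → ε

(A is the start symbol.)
First, augment the grammar with A' → A
I₀ = CLOSURE({ [A' → . A] }):
  [A' → . A] has the dot before A: add [A → . A c y], [A → . y y c], [A → . + + P]
No further items can be added.

I₀ = { [A → . + + P], [A → . A c y], [A → . y y c], [A' → . A] }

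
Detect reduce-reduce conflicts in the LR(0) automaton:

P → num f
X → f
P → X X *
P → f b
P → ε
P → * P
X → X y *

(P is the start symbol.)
No reduce-reduce conflicts

Augment with P' → P and build the canonical LR(0) collection (I0 = CLOSURE({[P' → . P]}), then GOTO on every symbol after a dot until no new states appear). It has 14 states:
  I0: { [P → . * P], [P → . X X *], [P → . f b], [P → . num f], [P → .], [P' → . P], [X → . X y *], [X → . f] }  — shift, reduce
  I1: { [P → * . P], [P → . * P], [P → . X X *], [P → . f b], [P → . num f], [P → .], [X → . X y *], [X → . f] }  — shift, reduce
  I2: { [P' → P .] }  — accept
  I3: { [P → X . X *], [X → . X y *], [X → . f], [X → X . y *] }  — shift
  I4: { [P → f . b], [X → f .] }  — shift, reduce
  I5: { [P → num . f] }  — shift
  I6: { [P → num f .] }  — reduce
  I7: { [P → f b .] }  — reduce
  I8: { [P → X X . *], [X → X . y *] }  — shift
  I9: { [X → f .] }  — reduce
  I10: { [X → X y . *] }  — shift
  I11: { [X → X y * .] }  — reduce
  I12: { [P → X X * .] }  — reduce
  I13: { [P → * P .] }  — reduce

No state contains more than one complete item.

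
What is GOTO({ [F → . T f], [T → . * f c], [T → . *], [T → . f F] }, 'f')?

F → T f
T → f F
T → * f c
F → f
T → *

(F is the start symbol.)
GOTO(I, 'f') = CLOSURE({ [A → αX.β] : [A → α.Xβ] ∈ I, X = 'f' })

Items with dot before 'f', with the dot advanced:
  [T → . f F] → [T → f . F]
Closure of the advanced items:
  [T → f . F] has the dot before F: add [F → . T f], [F → . f]
  [F → . T f] has the dot before T: add [T → . f F], [T → . * f c], [T → . *]

GOTO = { [F → . T f], [F → . f], [T → . * f c], [T → . *], [T → . f F], [T → f . F] }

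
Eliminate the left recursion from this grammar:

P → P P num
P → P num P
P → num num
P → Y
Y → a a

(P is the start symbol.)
P → num num P'
P → Y P'
P' → P num P'
P' → num P P'
P' → ε
Y → a a

P is directly left-recursive. The standard transformation for
  A → A α₁ | ... | A α_m | β₁ | ... | β_n
is
  A  → β₁ A' | ... | β_n A'
  A' → α₁ A' | ... | α_m A' | ε

P → num num becomes P → num num P'
P → Y becomes P → Y P'
P → P P num becomes P' → P num P'
P → P num P becomes P' → num P P'
Add P' → ε

Productions for other non-terminals are unchanged:
  Y → a a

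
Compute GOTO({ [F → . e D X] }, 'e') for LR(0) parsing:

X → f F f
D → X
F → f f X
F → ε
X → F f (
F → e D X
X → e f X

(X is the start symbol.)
{ [D → . X], [F → . e D X], [F → . f f X], [F → .], [F → e . D X], [X → . F f (], [X → . e f X], [X → . f F f] }

GOTO(I, 'e') = CLOSURE({ [A → αX.β] : [A → α.Xβ] ∈ I, X = 'e' })

Items with dot before 'e', with the dot advanced:
  [F → . e D X] → [F → e . D X]
Closure of the advanced items:
  [F → e . D X] has the dot before D: add [D → . X]
  [D → . X] has the dot before X: add [X → . f F f], [X → . F f (], [X → . e f X]
  [X → . F f (] has the dot before F: add [F → . f f X], [F → .], [F → . e D X]

GOTO = { [D → . X], [F → . e D X], [F → . f f X], [F → .], [F → e . D X], [X → . F f (], [X → . e f X], [X → . f F f] }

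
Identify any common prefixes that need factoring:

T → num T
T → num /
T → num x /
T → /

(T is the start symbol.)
Left-factoring is needed when two productions for the same non-terminal
share a common prefix on the right-hand side.

Productions for T:
  T → num T
  T → num /
  T → num x /
  T → /

Found common prefix 'num' in productions for T

Answer: Yes, T has productions with common prefix 'num'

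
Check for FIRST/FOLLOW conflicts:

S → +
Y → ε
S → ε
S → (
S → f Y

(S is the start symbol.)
No FIRST/FOLLOW conflicts.

A FIRST/FOLLOW conflict occurs when a non-terminal N has a nullable alternative N → β (β ⇒* ε) and another alternative N → α with FIRST(α) ∩ FOLLOW(N) ≠ ∅: on such a lookahead the parser cannot decide between expanding α and letting N vanish via β.

Nullable non-terminals: S, Y.

S: nullable alternative(s) S → ε; FOLLOW(S) = { $ }
  S → +: FIRST \ {ε} = { '+' } — disjoint from FOLLOW(S)
  S → ε: FIRST \ {ε} = { } — this is the only nullable alternative, skip
  S → (: FIRST \ {ε} = { '(' } — disjoint from FOLLOW(S)
  S → f Y: FIRST \ {ε} = { 'f' } — disjoint from FOLLOW(S)
Y has a nullable alternative but only one production, so nothing to check.

No FIRST/FOLLOW conflicts found.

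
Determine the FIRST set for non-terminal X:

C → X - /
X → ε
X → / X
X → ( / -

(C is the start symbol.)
{ '(', '/', ε }

From X → ε:
  - ε-production, so ε ∈ FIRST(X)
From X → / X:
  - '/' is a terminal: add '/' and stop
From X → ( / -:
  - '(' is a terminal: add '(' and stop

Collecting: FIRST(X) = { '(', '/', ε }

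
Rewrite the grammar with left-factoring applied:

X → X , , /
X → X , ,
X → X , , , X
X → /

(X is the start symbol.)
Left-factoring transforms A → αβ₁ | αβ₂ into A → αA' and A' → β₁ | β₂
(α is the longest common prefix among the alternatives). Repeat until
no nonterminal has two alternatives with a common prefix.

Round 1: X has alternatives sharing prefix 'X , ,'. Introduce X': X → X , , X'
  Add: X' → /
  Add: X' → ε
  Add: X' → , X

No remaining common prefixes — done.

Resulting grammar:
X → X , , X'
X' → /
X' → ε
X' → , X
X → /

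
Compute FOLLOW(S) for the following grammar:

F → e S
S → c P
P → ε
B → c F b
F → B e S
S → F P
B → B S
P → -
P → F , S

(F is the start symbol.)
In F → e S: S is at the end, add FOLLOW(F)
In F → B e S: S is at the end, add FOLLOW(F)
In B → B S: S is at the end, add FOLLOW(B)
In P → F , S: S is at the end, add FOLLOW(P)

The FOLLOW sets referred to above (computed the same way, to a fixed point):
  FOLLOW(F) = { $, ',', '-', 'b', 'c', 'e' }
  FOLLOW(B) = { 'c', 'e' }
  FOLLOW(P) = { $, ',', '-', 'b', 'c', 'e' }

Taking the union: FOLLOW(S) = { $, ',', '-', 'b', 'c', 'e' }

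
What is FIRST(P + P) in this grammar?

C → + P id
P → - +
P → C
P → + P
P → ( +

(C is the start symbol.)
FIRST sets of the non-terminals involved (from the grammar, by fixed-point iteration):
  FIRST(P) = { '(', '+', '-' }

To compute FIRST(P + P), process the symbols left to right:
Symbol P is a non-terminal. Add FIRST(P) \ {ε} = { '(', '+', '-' }
P is not nullable (ε ∉ FIRST(P)), so stop here.
FIRST(P + P) = { '(', '+', '-' }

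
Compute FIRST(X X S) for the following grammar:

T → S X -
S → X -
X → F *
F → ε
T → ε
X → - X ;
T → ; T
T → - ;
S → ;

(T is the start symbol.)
{ '*', '-' }

FIRST sets of the non-terminals involved (from the grammar, by fixed-point iteration):
  FIRST(X) = { '*', '-' }

To compute FIRST(X X S), process the symbols left to right:
Symbol X is a non-terminal. Add FIRST(X) \ {ε} = { '*', '-' }
X is not nullable (ε ∉ FIRST(X)), so stop here.
FIRST(X X S) = { '*', '-' }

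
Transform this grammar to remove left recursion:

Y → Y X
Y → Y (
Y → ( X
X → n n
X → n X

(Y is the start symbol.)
Y → ( X Y'
Y' → X Y'
Y' → ( Y'
Y' → ε
X → n n
X → n X

Y is directly left-recursive. The standard transformation for
  A → A α₁ | ... | A α_m | β₁ | ... | β_n
is
  A  → β₁ A' | ... | β_n A'
  A' → α₁ A' | ... | α_m A' | ε

Y → ( X becomes Y → ( X Y'
Y → Y X becomes Y' → X Y'
Y → Y ( becomes Y' → ( Y'
Add Y' → ε

Productions for other non-terminals are unchanged:
  X → n n
  X → n X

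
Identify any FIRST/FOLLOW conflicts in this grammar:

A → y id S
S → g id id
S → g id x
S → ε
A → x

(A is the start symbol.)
A FIRST/FOLLOW conflict occurs when a non-terminal N has a nullable alternative N → β (β ⇒* ε) and another alternative N → α with FIRST(α) ∩ FOLLOW(N) ≠ ∅: on such a lookahead the parser cannot decide between expanding α and letting N vanish via β.

Nullable non-terminals: S.

S: nullable alternative(s) S → ε; FOLLOW(S) = { $ }
  S → g id id: FIRST \ {ε} = { 'g' } — disjoint from FOLLOW(S)
  S → g id x: FIRST \ {ε} = { 'g' } — disjoint from FOLLOW(S)
  S → ε: FIRST \ {ε} = { } — this is the only nullable alternative, skip

A has no nullable alternative, so no FIRST/FOLLOW check is needed there.

No FIRST/FOLLOW conflicts found.

Answer: No FIRST/FOLLOW conflicts.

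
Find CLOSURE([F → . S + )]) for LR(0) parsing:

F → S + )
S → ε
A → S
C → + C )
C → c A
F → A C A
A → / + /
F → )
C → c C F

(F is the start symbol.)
{ [F → . S + )], [S → .] }

To compute CLOSURE, for each item [A → α.Bβ] where B is a non-terminal, add [B → .γ] for all productions B → γ; repeat for the newly added items until nothing changes.

Start with: [F → . S + )]
  [F → . S + )] has the dot before S: add [S → .]
No further items can be added.

CLOSURE = { [F → . S + )], [S → .] }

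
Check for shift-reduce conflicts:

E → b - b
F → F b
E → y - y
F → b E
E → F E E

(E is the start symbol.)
A shift-reduce conflict occurs when an LR(0) state has both:
  - a complete (reduce) item [A → α .] (dot at the end), and
  - a shift item [B → β . c γ] (dot before a terminal).

Augment with E' → E and build the canonical LR(0) collection (I0 = CLOSURE({[E' → . E]}), then GOTO on every symbol after a dot until no new states appear). It has 13 states:
  I0: { [E → . F E E], [E → . b - b], [E → . y - y], [E' → . E], [F → . F b], [F → . b E] }  — shift
  I1: { [E' → E .] }  — accept
  I2: { [E → . F E E], [E → . b - b], [E → . y - y], [E → F . E E], [F → . F b], [F → . b E], [F → F . b] }  — shift
  I3: { [E → . F E E], [E → . b - b], [E → . y - y], [E → b . - b], [F → . F b], [F → . b E], [F → b . E] }  — shift
  I4: { [E → y . - y] }  — shift
  I5: { [E → y - . y] }  — shift
  I6: { [E → y - y .] }  — reduce
  I7: { [E → b - . b] }  — shift
  I8: { [F → b E .] }  — reduce
  I9: { [E → b - b .] }  — reduce
  I10: { [E → . F E E], [E → . b - b], [E → . y - y], [E → F E . E], [F → . F b], [F → . b E] }  — shift
  I11: { [E → . F E E], [E → . b - b], [E → . y - y], [E → b . - b], [F → . F b], [F → . b E], [F → F b .], [F → b . E] }  — shift, reduce
  I12: { [E → F E E .] }  — reduce

I11 contains reduce item [F → F b .] and shift items [E → . b - b], [E → b . - b], [E → . y - y], [F → . b E] — shift-reduce conflict.

Answer: Yes — I11: [F → F b .] vs [E → . b - b]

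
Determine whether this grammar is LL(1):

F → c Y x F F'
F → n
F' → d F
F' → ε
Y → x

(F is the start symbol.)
A grammar is LL(1) if for each non-terminal N with multiple productions, the predict sets of those productions are pairwise disjoint, where PREDICT(N → α) = (FIRST(α) \ {ε}) ∪ (FOLLOW(N) if α ⇒* ε).

Relevant sets:
  FOLLOW(F') = { $, 'd' }

For F:
  PREDICT(F → c Y x F F') = { 'c' }
  PREDICT(F → n) = { 'n' }
For F':
  PREDICT(F' → d F) = { 'd' }
  PREDICT(F' → ε) = { $, 'd' }
Y has a single production, so nothing to check there.

Conflict found: Predict set conflict for F': { 'd' }
The grammar is NOT LL(1).

Answer: No. Predict set conflict for F': { 'd' }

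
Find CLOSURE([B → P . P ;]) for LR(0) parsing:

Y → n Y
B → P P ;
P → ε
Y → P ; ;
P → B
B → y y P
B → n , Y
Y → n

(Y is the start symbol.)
{ [B → . P P ;], [B → . n , Y], [B → . y y P], [B → P . P ;], [P → . B], [P → .] }

To compute CLOSURE, for each item [A → α.Bβ] where B is a non-terminal, add [B → .γ] for all productions B → γ; repeat for the newly added items until nothing changes.

Start with: [B → P . P ;]
  [B → P . P ;] has the dot before P: add [P → .], [P → . B]
  [P → . B] has the dot before B: add [B → . P P ;], [B → . y y P], [B → . n , Y]
No further items can be added.

CLOSURE = { [B → . P P ;], [B → . n , Y], [B → . y y P], [B → P . P ;], [P → . B], [P → .] }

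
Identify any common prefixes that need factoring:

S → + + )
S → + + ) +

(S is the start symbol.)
Yes, S has productions with common prefix '+ + )'

Left-factoring is needed when two productions for the same non-terminal
share a common prefix on the right-hand side.

Productions for S:
  S → + + )
  S → + + ) +

Found common prefix '+ + )' in productions for S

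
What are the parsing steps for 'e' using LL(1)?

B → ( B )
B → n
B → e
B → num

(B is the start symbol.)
LL(1) parsing maintains a stack (initially the start symbol over $) and the input. At each step: if the stack top is a terminal, match it against the current input token; if it is a non-terminal N, replace it with the RHS of M[N, lookahead] (the unique production whose predict set contains the lookahead).

Stack is shown with the top on the left.

Stack  Input  Action
--------------------
B $    e $    output B → e
e $    e $    match 'e'
$      $      accept

The string is accepted.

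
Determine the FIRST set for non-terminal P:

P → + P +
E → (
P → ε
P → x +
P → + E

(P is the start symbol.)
From P → + P +:
  - '+' is a terminal: add '+' and stop
From P → ε:
  - ε-production, so ε ∈ FIRST(P)
From P → x +:
  - x is a terminal: add 'x' and stop
From P → + E:
  - '+' is a terminal: add '+' and stop

Collecting: FIRST(P) = { '+', 'x', ε }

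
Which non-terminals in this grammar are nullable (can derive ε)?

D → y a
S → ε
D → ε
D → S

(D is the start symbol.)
{ 'D', 'S' }

A non-terminal is nullable if it can derive ε (the empty string): either it has an ε-production, or it has a production whose right-hand side consists entirely of nullable non-terminals.

ε-productions: S → ε, D → ε
So S, D are immediately nullable.
Every non-terminal is now nullable.
Nullable = { 'D', 'S' }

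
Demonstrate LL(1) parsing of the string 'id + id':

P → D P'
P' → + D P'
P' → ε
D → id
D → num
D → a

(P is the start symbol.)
LL(1) parsing maintains a stack (initially the start symbol over $) and the input. At each step: if the stack top is a terminal, match it against the current input token; if it is a non-terminal N, replace it with the RHS of M[N, lookahead] (the unique production whose predict set contains the lookahead).

Stack is shown with the top on the left.

Stack     Input      Action
---------------------------
P $       id + id $  output P → D P'
D P' $    id + id $  output D → id
id P' $   id + id $  match 'id'
P' $      + id $     output P' → + D P'
+ D P' $  + id $     match '+'
D P' $    id $       output D → id
id P' $   id $       match 'id'
P' $      $          output P' → ε
$         $          accept

The string is accepted.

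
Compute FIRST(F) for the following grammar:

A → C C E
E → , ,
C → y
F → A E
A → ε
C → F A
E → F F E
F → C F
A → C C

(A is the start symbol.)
{ ',', 'y' }

To compute FIRST(F), examine every production with F on the left-hand side, reading each right-hand side left to right until a non-nullable symbol is reached.

FIRST sets of the other non-terminals involved (by the same procedure, iterated to a fixed point):
  FIRST(A) = { ',', 'y', ε }
  FIRST(E) = { ',', 'y' }
  FIRST(C) = { ',', 'y' }

From F → A E:
  - A is a non-terminal: add FIRST(A) \ {ε} = { ',', 'y' }
    A is nullable, so continue to the next symbol
  - E is a non-terminal: add FIRST(E) \ {ε} = { ',', 'y' }
    E is not nullable, so stop
From F → C F:
  - C is a non-terminal: add FIRST(C) \ {ε} = { ',', 'y' }
    C is not nullable, so stop

Collecting: FIRST(F) = { ',', 'y' }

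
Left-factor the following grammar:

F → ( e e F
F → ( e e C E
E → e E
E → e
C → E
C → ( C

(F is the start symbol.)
Left-factoring transforms A → αβ₁ | αβ₂ into A → αA' and A' → β₁ | β₂
(α is the longest common prefix among the alternatives). Repeat until
no nonterminal has two alternatives with a common prefix.

Round 1: F has alternatives sharing prefix '( e e'. Introduce F': F → ( e e F'
  Add: F' → F
  Add: F' → C E

Round 2: E has alternatives sharing prefix 'e'. Introduce E': E → e E'
  Add: E' → E
  Add: E' → ε

No remaining common prefixes — done.

Resulting grammar:
F → ( e e F'
F' → F
F' → C E
E → e E'
E' → E
E' → ε
C → E
C → ( C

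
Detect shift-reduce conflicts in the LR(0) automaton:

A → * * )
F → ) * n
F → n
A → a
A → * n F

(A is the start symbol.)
No shift-reduce conflicts

A shift-reduce conflict occurs when an LR(0) state has both:
  - a complete (reduce) item [A → α .] (dot at the end), and
  - a shift item [B → β . c γ] (dot before a terminal).

Augment with A' → A and build the canonical LR(0) collection (I0 = CLOSURE({[A' → . A]}), then GOTO on every symbol after a dot until no new states appear). It has 12 states:
  I0: { [A → . * * )], [A → . * n F], [A → . a], [A' → . A] }  — shift
  I1: { [A → * . * )], [A → * . n F] }  — shift
  I2: { [A' → A .] }  — accept
  I3: { [A → a .] }  — reduce
  I4: { [A → * * . )] }  — shift
  I5: { [A → * n . F], [F → . ) * n], [F → . n] }  — shift
  I6: { [F → ) . * n] }  — shift
  I7: { [A → * n F .] }  — reduce
  I8: { [F → n .] }  — reduce
  I9: { [F → ) * . n] }  — shift
  I10: { [F → ) * n .] }  — reduce
  I11: { [A → * * ) .] }  — reduce

No state contains both a complete item and a shift item.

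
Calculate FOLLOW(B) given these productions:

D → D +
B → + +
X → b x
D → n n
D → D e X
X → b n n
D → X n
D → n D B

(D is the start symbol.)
{ $, '+', 'e' }

In D → n D B: B is at the end, add FOLLOW(D)

The FOLLOW sets referred to above (computed the same way, to a fixed point):
  FOLLOW(D) = { $, '+', 'e' }

Taking the union: FOLLOW(B) = { $, '+', 'e' }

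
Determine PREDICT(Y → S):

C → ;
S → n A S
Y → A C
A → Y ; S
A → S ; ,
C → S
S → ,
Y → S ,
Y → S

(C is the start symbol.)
PREDICT(Y → S) = (FIRST(RHS) \ {ε}) ∪ (FOLLOW(Y) if ε ∈ FIRST(RHS), i.e. RHS ⇒* ε)
FIRST(S) = { ',', 'n' }
FIRST(S) = { ',', 'n' }
ε ∉ FIRST(S), so FOLLOW(Y) is not added.
PREDICT(Y → S) = { ',', 'n' }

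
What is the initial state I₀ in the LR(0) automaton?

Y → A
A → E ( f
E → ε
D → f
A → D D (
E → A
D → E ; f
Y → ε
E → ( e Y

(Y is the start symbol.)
First, augment the grammar with Y' → Y
I₀ = CLOSURE({ [Y' → . Y] }):
  [Y' → . Y] has the dot before Y: add [Y → . A], [Y → .]
  [Y → . A] has the dot before A: add [A → . E ( f], [A → . D D (]
  [A → . E ( f] has the dot before E: add [E → .], [E → . A], [E → . ( e Y]
  [A → . D D (] has the dot before D: add [D → . f], [D → . E ; f]
No further items can be added.

I₀ = { [A → . D D (], [A → . E ( f], [D → . E ; f], [D → . f], [E → . ( e Y], [E → . A], [E → .], [Y → . A], [Y → .], [Y' → . Y] }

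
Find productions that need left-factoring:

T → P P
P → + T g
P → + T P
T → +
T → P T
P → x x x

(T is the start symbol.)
Yes, T has productions with common prefix 'P'; P has productions with common prefix '+ T'

Left-factoring is needed when two productions for the same non-terminal
share a common prefix on the right-hand side.

Productions for T:
  T → P P
  T → +
  T → P T
Productions for P:
  P → + T g
  P → + T P
  P → x x x

Found common prefix 'P' in productions for T
Found common prefix '+ T' in productions for P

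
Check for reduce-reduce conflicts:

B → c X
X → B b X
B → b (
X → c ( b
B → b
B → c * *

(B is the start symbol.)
Augment with B' → B and build the canonical LR(0) collection (I0 = CLOSURE({[B' → . B]}), then GOTO on every symbol after a dot until no new states appear). It has 14 states:
  I0: { [B → . b (], [B → . b], [B → . c * *], [B → . c X], [B' → . B] }  — shift
  I1: { [B' → B .] }  — accept
  I2: { [B → b . (], [B → b .] }  — shift, reduce
  I3: { [B → . b (], [B → . b], [B → . c * *], [B → . c X], [B → c . * *], [B → c . X], [X → . B b X], [X → . c ( b] }  — shift
  I4: { [B → c * . *] }  — shift
  I5: { [X → B . b X] }  — shift
  I6: { [B → c X .] }  — reduce
  I7: { [B → . b (], [B → . b], [B → . c * *], [B → . c X], [B → c . * *], [B → c . X], [X → . B b X], [X → . c ( b], [X → c . ( b] }  — shift
  I8: { [X → c ( . b] }  — shift
  I9: { [X → c ( b .] }  — reduce
  I10: { [B → . b (], [B → . b], [B → . c * *], [B → . c X], [X → . B b X], [X → . c ( b], [X → B b . X] }  — shift
  I11: { [X → B b X .] }  — reduce
  I12: { [B → c * * .] }  — reduce
  I13: { [B → b ( .] }  — reduce

No state contains more than one complete item.

Answer: No reduce-reduce conflicts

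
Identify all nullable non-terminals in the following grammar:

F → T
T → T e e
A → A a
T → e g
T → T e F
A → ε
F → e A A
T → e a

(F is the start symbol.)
A non-terminal is nullable if it can derive ε (the empty string): either it has an ε-production, or it has a production whose right-hand side consists entirely of nullable non-terminals.

ε-productions: A → ε
So A is immediately nullable.
No further non-terminal can be added: every production for the remaining non-terminals contains a terminal or a non-nullable non-terminal.
Nullable = { 'A' }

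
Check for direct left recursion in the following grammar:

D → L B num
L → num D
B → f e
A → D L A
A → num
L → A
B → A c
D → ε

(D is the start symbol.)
No direct left recursion

D → L B num: starts with L
L → num D: starts with num
B → f e: starts with f
A → D L A: starts with D
A → num: starts with num
L → A: starts with A
B → A c: starts with A
D → ε: starts with ε

No direct left recursion found.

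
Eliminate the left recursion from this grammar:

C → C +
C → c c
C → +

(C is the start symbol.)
C → c c C'
C → + C'
C' → + C'
C' → ε

C is directly left-recursive. The standard transformation for
  A → A α₁ | ... | A α_m | β₁ | ... | β_n
is
  A  → β₁ A' | ... | β_n A'
  A' → α₁ A' | ... | α_m A' | ε

C → c c becomes C → c c C'
C → + becomes C → + C'
C → C + becomes C' → + C'
Add C' → ε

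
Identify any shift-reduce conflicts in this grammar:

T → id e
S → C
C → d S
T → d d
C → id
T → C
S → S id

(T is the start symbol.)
Augment with T' → T and build the canonical LR(0) collection (I0 = CLOSURE({[T' → . T]}), then GOTO on every symbol after a dot until no new states appear). It has 12 states:
  I0: { [C → . d S], [C → . id], [T → . C], [T → . d d], [T → . id e], [T' → . T] }  — shift
  I1: { [T → C .] }  — reduce
  I2: { [T' → T .] }  — accept
  I3: { [C → . d S], [C → . id], [C → d . S], [S → . C], [S → . S id], [T → d . d] }  — shift
  I4: { [C → id .], [T → id . e] }  — shift, reduce
  I5: { [T → id e .] }  — reduce
  I6: { [S → C .] }  — reduce
  I7: { [C → d S .], [S → S . id] }  — shift, reduce
  I8: { [C → . d S], [C → . id], [C → d . S], [S → . C], [S → . S id], [T → d d .] }  — shift, reduce
  I9: { [C → id .] }  — reduce
  I10: { [C → . d S], [C → . id], [C → d . S], [S → . C], [S → . S id] }  — shift
  I11: { [S → S id .] }  — reduce

I4 contains reduce item [C → id .] and shift item [T → id . e] — shift-reduce conflict.
I7 contains reduce item [C → d S .] and shift item [S → S . id] — shift-reduce conflict.
I8 contains reduce item [T → d d .] and shift items [C → . d S], [C → . id] — shift-reduce conflict.

Answer: Yes — I4: [C → id .] vs [T → id . e]; I7: [C → d S .] vs [S → S . id]; I8: [T → d d .] vs [C → . d S]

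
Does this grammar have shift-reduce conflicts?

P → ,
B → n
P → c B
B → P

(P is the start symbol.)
No shift-reduce conflicts

A shift-reduce conflict occurs when an LR(0) state has both:
  - a complete (reduce) item [A → α .] (dot at the end), and
  - a shift item [B → β . c γ] (dot before a terminal).

Augment with P' → P and build the canonical LR(0) collection (I0 = CLOSURE({[P' → . P]}), then GOTO on every symbol after a dot until no new states appear). It has 7 states:
  I0: { [P → . ,], [P → . c B], [P' → . P] }  — shift
  I1: { [P → , .] }  — reduce
  I2: { [P' → P .] }  — accept
  I3: { [B → . P], [B → . n], [P → . ,], [P → . c B], [P → c . B] }  — shift
  I4: { [P → c B .] }  — reduce
  I5: { [B → P .] }  — reduce
  I6: { [B → n .] }  — reduce

No state contains both a complete item and a shift item.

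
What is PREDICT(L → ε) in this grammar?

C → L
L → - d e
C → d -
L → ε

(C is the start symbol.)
PREDICT(L → ε) = (FIRST(RHS) \ {ε}) ∪ (FOLLOW(L) if ε ∈ FIRST(RHS), i.e. RHS ⇒* ε)
The right-hand side is ε (FIRST(ε) = { ε }), so the predict set is FOLLOW(L) = { $ }
PREDICT(L → ε) = { $ }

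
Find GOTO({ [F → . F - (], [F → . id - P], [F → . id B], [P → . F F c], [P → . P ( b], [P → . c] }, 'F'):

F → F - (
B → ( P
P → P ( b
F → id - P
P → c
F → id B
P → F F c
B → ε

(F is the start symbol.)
{ [F → . F - (], [F → . id - P], [F → . id B], [F → F . - (], [P → F . F c] }

GOTO(I, 'F') = CLOSURE({ [A → αX.β] : [A → α.Xβ] ∈ I, X = 'F' })

Items with dot before 'F', with the dot advanced:
  [F → . F - (] → [F → F . - (]
  [P → . F F c] → [P → F . F c]
Closure of the advanced items:
  [P → F . F c] has the dot before F: add [F → . F - (], [F → . id - P], [F → . id B]

GOTO = { [F → . F - (], [F → . id - P], [F → . id B], [F → F . - (], [P → F . F c] }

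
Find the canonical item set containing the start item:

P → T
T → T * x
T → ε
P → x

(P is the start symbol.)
{ [P → . T], [P → . x], [P' → . P], [T → . T * x], [T → .] }

First, augment the grammar with P' → P
I₀ = CLOSURE({ [P' → . P] }):
  [P' → . P] has the dot before P: add [P → . T], [P → . x]
  [P → . T] has the dot before T: add [T → . T * x], [T → .]
No further items can be added.

I₀ = { [P → . T], [P → . x], [P' → . P], [T → . T * x], [T → .] }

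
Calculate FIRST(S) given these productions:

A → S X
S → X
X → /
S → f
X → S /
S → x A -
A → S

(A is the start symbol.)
{ '/', 'f', 'x' }

FIRST sets of the other non-terminals involved (by the same procedure, iterated to a fixed point):
  FIRST(X) = { '/', 'f', 'x' }

From S → X:
  - X is a non-terminal: add FIRST(X) \ {ε} = { '/', 'f', 'x' }
    X is not nullable, so stop
From S → f:
  - f is a terminal: add 'f' and stop
From S → x A -:
  - x is a terminal: add 'x' and stop

Collecting: FIRST(S) = { '/', 'f', 'x' }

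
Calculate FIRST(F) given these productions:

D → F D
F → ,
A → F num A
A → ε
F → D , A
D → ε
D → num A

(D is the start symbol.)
{ ',', 'num' }

To compute FIRST(F), examine every production with F on the left-hand side, reading each right-hand side left to right until a non-nullable symbol is reached.

FIRST sets of the other non-terminals involved (by the same procedure, iterated to a fixed point):
  FIRST(D) = { ',', 'num', ε }

From F → ,:
  - ',' is a terminal: add ',' and stop
From F → D , A:
  - D is a non-terminal: add FIRST(D) \ {ε} = { ',', 'num' }
    D is nullable, so continue to the next symbol
  - ',' is a terminal: add ',' and stop

Collecting: FIRST(F) = { ',', 'num' }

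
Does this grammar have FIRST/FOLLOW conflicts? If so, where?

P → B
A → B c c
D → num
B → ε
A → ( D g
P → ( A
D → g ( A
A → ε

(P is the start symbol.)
A FIRST/FOLLOW conflict occurs when a non-terminal N has a nullable alternative N → β (β ⇒* ε) and another alternative N → α with FIRST(α) ∩ FOLLOW(N) ≠ ∅: on such a lookahead the parser cannot decide between expanding α and letting N vanish via β.

Nullable non-terminals: A, B, P.
FIRST sets used below: FIRST(B) = { ε }

A: nullable alternative(s) A → ε; FOLLOW(A) = { $, 'g' }
  A → B c c: FIRST \ {ε} = { 'c' } — disjoint from FOLLOW(A)
  A → ( D g: FIRST \ {ε} = { '(' } — disjoint from FOLLOW(A)
  A → ε: FIRST \ {ε} = { } — this is the only nullable alternative, skip
B has a nullable alternative but only one production, so nothing to check.

P: nullable alternative(s) P → B; FOLLOW(P) = { $ }
  P → B: FIRST \ {ε} = { } — this is the only nullable alternative, skip
  P → ( A: FIRST \ {ε} = { '(' } — disjoint from FOLLOW(P)

D has no nullable alternative, so no FIRST/FOLLOW check is needed there.

No FIRST/FOLLOW conflicts found.

Answer: No FIRST/FOLLOW conflicts.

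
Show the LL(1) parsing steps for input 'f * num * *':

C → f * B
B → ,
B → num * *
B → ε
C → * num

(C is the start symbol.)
LL(1) parsing maintains a stack (initially the start symbol over $) and the input. At each step: if the stack top is a terminal, match it against the current input token; if it is a non-terminal N, replace it with the RHS of M[N, lookahead] (the unique production whose predict set contains the lookahead).

Stack is shown with the top on the left.

Stack      Input          Action
--------------------------------
C $        f * num * * $  output C → f * B
f * B $    f * num * * $  match 'f'
* B $      * num * * $    match '*'
B $        num * * $      output B → num * *
num * * $  num * * $      match 'num'
* * $      * * $          match '*'
* $        * $            match '*'
$          $              accept

The string is accepted.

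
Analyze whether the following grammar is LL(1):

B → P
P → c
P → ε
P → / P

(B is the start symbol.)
A grammar is LL(1) if for each non-terminal N with multiple productions, the predict sets of those productions are pairwise disjoint, where PREDICT(N → α) = (FIRST(α) \ {ε}) ∪ (FOLLOW(N) if α ⇒* ε).

Relevant sets:
  FOLLOW(P) = { $ }

For P:
  PREDICT(P → c) = { 'c' }
  PREDICT(P → ε) = { $ }
  PREDICT(P → '/' P) = { '/' }
B has a single production, so nothing to check there.

All predict sets are disjoint. The grammar IS LL(1).

Answer: Yes, the grammar is LL(1).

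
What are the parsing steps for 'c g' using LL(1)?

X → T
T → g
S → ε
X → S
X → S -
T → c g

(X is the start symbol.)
LL(1) parsing maintains a stack (initially the start symbol over $) and the input. At each step: if the stack top is a terminal, match it against the current input token; if it is a non-terminal N, replace it with the RHS of M[N, lookahead] (the unique production whose predict set contains the lookahead).

Stack is shown with the top on the left.

Stack  Input  Action
--------------------
X $    c g $  output X → T
T $    c g $  output T → c g
c g $  c g $  match 'c'
g $    g $    match 'g'
$      $      accept

The string is accepted.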